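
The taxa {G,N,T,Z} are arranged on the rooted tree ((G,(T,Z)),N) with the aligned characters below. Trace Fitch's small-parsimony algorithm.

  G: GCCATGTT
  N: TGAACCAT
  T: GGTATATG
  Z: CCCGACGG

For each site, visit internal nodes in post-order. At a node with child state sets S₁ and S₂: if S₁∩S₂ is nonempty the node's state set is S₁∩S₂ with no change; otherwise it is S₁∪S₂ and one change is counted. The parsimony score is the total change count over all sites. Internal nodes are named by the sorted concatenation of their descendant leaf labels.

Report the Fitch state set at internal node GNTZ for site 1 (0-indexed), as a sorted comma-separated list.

[col 0] TZ: children T:{G}, Z:{C} ∪→ {C,G}; cost 1
[col 0] GTZ: children G:{G}, TZ:{C,G} ∩→ {G}; cost 0
[col 0] GNTZ: children GTZ:{G}, N:{T} ∪→ {G,T}; cost 1
[col 1] TZ: children T:{G}, Z:{C} ∪→ {C,G}; cost 1
[col 1] GTZ: children G:{C}, TZ:{C,G} ∩→ {C}; cost 0
[col 1] GNTZ: children GTZ:{C}, N:{G} ∪→ {C,G}; cost 1
[col 2] TZ: children T:{T}, Z:{C} ∪→ {C,T}; cost 1
[col 2] GTZ: children G:{C}, TZ:{C,T} ∩→ {C}; cost 0
[col 2] GNTZ: children GTZ:{C}, N:{A} ∪→ {A,C}; cost 1
[col 3] TZ: children T:{A}, Z:{G} ∪→ {A,G}; cost 1
[col 3] GTZ: children G:{A}, TZ:{A,G} ∩→ {A}; cost 0
[col 3] GNTZ: children GTZ:{A}, N:{A} ∩→ {A}; cost 0
[col 4] TZ: children T:{T}, Z:{A} ∪→ {A,T}; cost 1
[col 4] GTZ: children G:{T}, TZ:{A,T} ∩→ {T}; cost 0
[col 4] GNTZ: children GTZ:{T}, N:{C} ∪→ {C,T}; cost 1
[col 5] TZ: children T:{A}, Z:{C} ∪→ {A,C}; cost 1
[col 5] GTZ: children G:{G}, TZ:{A,C} ∪→ {A,C,G}; cost 1
[col 5] GNTZ: children GTZ:{A,C,G}, N:{C} ∩→ {C}; cost 0
[col 6] TZ: children T:{T}, Z:{G} ∪→ {G,T}; cost 1
[col 6] GTZ: children G:{T}, TZ:{G,T} ∩→ {T}; cost 0
[col 6] GNTZ: children GTZ:{T}, N:{A} ∪→ {A,T}; cost 1
[col 7] TZ: children T:{G}, Z:{G} ∩→ {G}; cost 0
[col 7] GTZ: children G:{T}, TZ:{G} ∪→ {G,T}; cost 1
[col 7] GNTZ: children GTZ:{G,T}, N:{T} ∩→ {T}; cost 0
per-site changes: [2, 2, 2, 1, 2, 2, 2, 1]; total = 14

C,G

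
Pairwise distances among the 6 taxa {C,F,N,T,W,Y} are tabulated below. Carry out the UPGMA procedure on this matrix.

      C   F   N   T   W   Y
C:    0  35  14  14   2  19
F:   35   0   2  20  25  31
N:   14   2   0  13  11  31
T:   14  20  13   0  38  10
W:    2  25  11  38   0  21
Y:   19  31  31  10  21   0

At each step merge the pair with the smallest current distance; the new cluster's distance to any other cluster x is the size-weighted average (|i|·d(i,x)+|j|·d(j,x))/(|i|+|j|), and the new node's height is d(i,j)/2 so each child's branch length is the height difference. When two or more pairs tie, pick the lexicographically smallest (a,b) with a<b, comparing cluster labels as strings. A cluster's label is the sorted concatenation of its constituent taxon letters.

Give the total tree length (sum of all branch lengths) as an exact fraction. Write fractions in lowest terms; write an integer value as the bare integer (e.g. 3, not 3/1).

41

step 1: merge (C,W) at d=2; branch lengths C→1, W→1; new cluster CW
  updated: d(CW,F)=30, d(CW,N)=25/2, d(CW,T)=26, d(CW,Y)=20
step 2: merge (F,N) at d=2; branch lengths F→1, N→1; new cluster FN
  updated: d(CW,FN)=85/4, d(FN,T)=33/2, d(FN,Y)=31
step 3: merge (T,Y) at d=10; branch lengths T→5, Y→5; new cluster TY
  updated: d(CW,TY)=23, d(FN,TY)=95/4
step 4: merge (CW,FN) at d=85/4; branch lengths CW→77/8, FN→77/8; new cluster CFNW
  updated: d(CFNW,TY)=187/8
step 5: merge (CFNW,TY) at d=187/8; branch lengths CFNW→17/16, TY→107/16; new cluster CFNTWY
final tree: (((C:1,W:1):77/8,(F:1,N:1):77/8):17/16,(T:5,Y:5):107/16)
total length: 41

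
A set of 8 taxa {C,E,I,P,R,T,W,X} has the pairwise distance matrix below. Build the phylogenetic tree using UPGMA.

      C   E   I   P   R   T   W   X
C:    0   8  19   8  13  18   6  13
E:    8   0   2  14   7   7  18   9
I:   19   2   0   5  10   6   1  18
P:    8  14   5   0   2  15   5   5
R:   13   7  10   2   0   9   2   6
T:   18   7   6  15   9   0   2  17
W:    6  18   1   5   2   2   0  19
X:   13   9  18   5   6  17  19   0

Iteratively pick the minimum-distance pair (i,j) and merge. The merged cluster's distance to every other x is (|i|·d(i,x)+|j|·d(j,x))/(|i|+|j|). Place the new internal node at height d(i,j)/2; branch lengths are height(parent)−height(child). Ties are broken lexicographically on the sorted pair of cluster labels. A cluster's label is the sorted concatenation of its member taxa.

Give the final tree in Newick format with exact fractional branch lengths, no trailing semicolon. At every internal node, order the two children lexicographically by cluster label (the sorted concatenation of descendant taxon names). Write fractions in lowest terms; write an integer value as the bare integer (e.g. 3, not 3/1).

(((C:4,E:4):4/3,((P:1,R:1):7/4,X:11/4):31/12):1/3,((I:1/2,W:1/2):3/2,T:2):11/3)

iteration 1: select I,W (d=1); attach at lengths (1/2, 1/2); label the merged cluster IW
  updated: d(C,IW)=25/2, d(E,IW)=10, d(IW,P)=5, d(IW,R)=6, d(IW,T)=4, d(IW,X)=37/2
iteration 2: select P,R (d=2); attach at lengths (1, 1); label the merged cluster PR
  updated: d(C,PR)=21/2, d(E,PR)=21/2, d(IW,PR)=11/2, d(PR,T)=12, d(PR,X)=11/2
iteration 3: select IW,T (d=4); attach at lengths (3/2, 2); label the merged cluster ITW
  updated: d(C,ITW)=43/3, d(E,ITW)=9, d(ITW,PR)=23/3, d(ITW,X)=18
iteration 4: select PR,X (d=11/2); attach at lengths (7/4, 11/4); label the merged cluster PRX
  updated: d(C,PRX)=34/3, d(E,PRX)=10, d(ITW,PRX)=100/9
iteration 5: select C,E (d=8); attach at lengths (4, 4); label the merged cluster CE
  updated: d(CE,ITW)=35/3, d(CE,PRX)=32/3
iteration 6: select CE,PRX (d=32/3); attach at lengths (4/3, 31/12); label the merged cluster CEPRX
  updated: d(CEPRX,ITW)=34/3
iteration 7: select CEPRX,ITW (d=34/3); attach at lengths (1/3, 11/3); label the merged cluster CEIPRTWX
final tree: (((C:4,E:4):4/3,((P:1,R:1):7/4,X:11/4):31/12):1/3,((I:1/2,W:1/2):3/2,T:2):11/3)
total length: 323/12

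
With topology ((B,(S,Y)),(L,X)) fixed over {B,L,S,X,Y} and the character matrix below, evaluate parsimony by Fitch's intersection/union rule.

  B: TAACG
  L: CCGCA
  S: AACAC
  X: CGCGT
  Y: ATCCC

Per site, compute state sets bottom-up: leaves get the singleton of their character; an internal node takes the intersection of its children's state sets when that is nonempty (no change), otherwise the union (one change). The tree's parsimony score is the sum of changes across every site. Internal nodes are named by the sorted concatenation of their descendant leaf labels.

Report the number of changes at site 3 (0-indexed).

SY@0: {A} ∩ {A} = {A} (intersection, +0)
BSY@0: {T} ∪ {A} = {A,T} (union, +1)
LX@0: {C} ∩ {C} = {C} (intersection, +0)
BLSXY@0: {A,T} ∪ {C} = {A,C,T} (union, +1)
SY@1: {A} ∪ {T} = {A,T} (union, +1)
BSY@1: {A} ∩ {A,T} = {A} (intersection, +0)
LX@1: {C} ∪ {G} = {C,G} (union, +1)
BLSXY@1: {A} ∪ {C,G} = {A,C,G} (union, +1)
SY@2: {C} ∩ {C} = {C} (intersection, +0)
BSY@2: {A} ∪ {C} = {A,C} (union, +1)
LX@2: {G} ∪ {C} = {C,G} (union, +1)
BLSXY@2: {A,C} ∩ {C,G} = {C} (intersection, +0)
SY@3: {A} ∪ {C} = {A,C} (union, +1)
BSY@3: {C} ∩ {A,C} = {C} (intersection, +0)
LX@3: {C} ∪ {G} = {C,G} (union, +1)
BLSXY@3: {C} ∩ {C,G} = {C} (intersection, +0)
SY@4: {C} ∩ {C} = {C} (intersection, +0)
BSY@4: {G} ∪ {C} = {C,G} (union, +1)
LX@4: {A} ∪ {T} = {A,T} (union, +1)
BLSXY@4: {C,G} ∪ {A,T} = {A,C,G,T} (union, +1)
per-site changes: [2, 3, 2, 2, 3]; total = 12

2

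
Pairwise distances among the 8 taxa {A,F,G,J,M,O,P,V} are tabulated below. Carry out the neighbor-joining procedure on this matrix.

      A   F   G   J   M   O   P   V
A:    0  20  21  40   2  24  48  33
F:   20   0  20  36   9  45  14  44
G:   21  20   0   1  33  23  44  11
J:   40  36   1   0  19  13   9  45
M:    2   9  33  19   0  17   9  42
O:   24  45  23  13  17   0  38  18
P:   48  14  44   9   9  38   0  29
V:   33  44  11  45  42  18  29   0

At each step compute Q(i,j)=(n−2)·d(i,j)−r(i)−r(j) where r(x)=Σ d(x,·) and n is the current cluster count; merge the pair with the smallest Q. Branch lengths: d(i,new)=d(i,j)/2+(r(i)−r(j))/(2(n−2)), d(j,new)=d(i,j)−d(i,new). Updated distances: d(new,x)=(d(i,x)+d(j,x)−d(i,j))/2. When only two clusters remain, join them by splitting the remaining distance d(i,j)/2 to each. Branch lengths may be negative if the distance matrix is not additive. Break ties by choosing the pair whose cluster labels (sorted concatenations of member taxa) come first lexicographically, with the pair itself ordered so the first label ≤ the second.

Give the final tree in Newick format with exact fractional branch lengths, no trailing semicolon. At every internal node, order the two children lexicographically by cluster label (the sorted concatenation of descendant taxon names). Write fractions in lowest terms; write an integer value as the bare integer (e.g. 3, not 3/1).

step 1: merge (G,J) at d=1, Q=-310; branch lengths G→-1/3, J→4/3; new cluster GJ
  updated: d(A,GJ)=30, d(F,GJ)=55/2, d(GJ,M)=51/2, d(GJ,O)=35/2, d(GJ,P)=26, d(GJ,V)=55/2
step 2: merge (O,V) at d=18, Q=-263; branch lengths O→28/5, V→62/5; new cluster OV
  updated: d(A,OV)=39/2, d(F,OV)=71/2, d(GJ,OV)=27/2, d(M,OV)=41/2, d(OV,P)=49/2
step 3: merge (GJ,OV) at d=27/2, Q=-182; branch lengths GJ→63/8, OV→45/8; new cluster GJOV
  updated: d(A,GJOV)=18, d(F,GJOV)=99/4, d(GJOV,M)=65/4, d(GJOV,P)=37/2
step 4: merge (A,M) at d=2, Q=-473/4; branch lengths A→77/8, M→-61/8; new cluster AM
  updated: d(AM,F)=27/2, d(AM,GJOV)=129/8, d(AM,P)=55/2
step 5: merge (AM,GJOV) at d=129/8, Q=-337/4; branch lengths AM→15/2, GJOV→69/8; new cluster AGJMOV
  updated: d(AGJMOV,F)=177/16, d(AGJMOV,P)=239/16
step 6: merge (AGJMOV,F) at d=177/16, Q=-40; branch lengths AGJMOV→6, F→81/16; new cluster AFGJMOV
  updated: d(AFGJMOV,P)=143/16
step 7: merge (AFGJMOV,P) at d=143/16; branch lengths AFGJMOV→143/32, P→143/32; new cluster AFGJMOPV
final tree: ((((A:77/8,M:-61/8):15/2,((G:-1/3,J:4/3):63/8,(O:28/5,V:62/5):45/8):69/8):6,F:81/16):143/32,P:143/32)
total length: 565/8

((((A:77/8,M:-61/8):15/2,((G:-1/3,J:4/3):63/8,(O:28/5,V:62/5):45/8):69/8):6,F:81/16):143/32,P:143/32)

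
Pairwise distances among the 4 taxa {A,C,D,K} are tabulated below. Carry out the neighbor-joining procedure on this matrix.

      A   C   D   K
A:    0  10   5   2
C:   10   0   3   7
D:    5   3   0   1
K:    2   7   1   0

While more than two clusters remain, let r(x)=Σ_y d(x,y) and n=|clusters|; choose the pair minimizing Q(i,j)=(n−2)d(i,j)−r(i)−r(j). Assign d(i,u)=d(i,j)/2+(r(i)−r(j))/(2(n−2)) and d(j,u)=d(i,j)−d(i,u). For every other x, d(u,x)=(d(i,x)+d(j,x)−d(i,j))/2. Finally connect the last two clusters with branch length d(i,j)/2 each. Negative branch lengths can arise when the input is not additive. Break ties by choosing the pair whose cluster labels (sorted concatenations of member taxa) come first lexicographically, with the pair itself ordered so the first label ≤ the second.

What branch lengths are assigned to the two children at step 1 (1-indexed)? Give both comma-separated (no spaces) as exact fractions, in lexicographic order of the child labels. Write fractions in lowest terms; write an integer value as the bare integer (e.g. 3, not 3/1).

11/4,-3/4

iteration 1: select A,K (d=2, Q=-23); attach at lengths (11/4, -3/4); label the merged cluster AK
  updated: d(AK,C)=15/2, d(AK,D)=2
iteration 2: select AK,C (d=15/2, Q=-25/2); attach at lengths (13/4, 17/4); label the merged cluster ACK
  updated: d(ACK,D)=-5/4
iteration 3: select ACK,D (d=-5/4); attach at lengths (-5/8, -5/8); label the merged cluster ACDK
final tree: (((A:11/4,K:-3/4):13/4,C:17/4):-5/8,D:-5/8)
total length: 33/4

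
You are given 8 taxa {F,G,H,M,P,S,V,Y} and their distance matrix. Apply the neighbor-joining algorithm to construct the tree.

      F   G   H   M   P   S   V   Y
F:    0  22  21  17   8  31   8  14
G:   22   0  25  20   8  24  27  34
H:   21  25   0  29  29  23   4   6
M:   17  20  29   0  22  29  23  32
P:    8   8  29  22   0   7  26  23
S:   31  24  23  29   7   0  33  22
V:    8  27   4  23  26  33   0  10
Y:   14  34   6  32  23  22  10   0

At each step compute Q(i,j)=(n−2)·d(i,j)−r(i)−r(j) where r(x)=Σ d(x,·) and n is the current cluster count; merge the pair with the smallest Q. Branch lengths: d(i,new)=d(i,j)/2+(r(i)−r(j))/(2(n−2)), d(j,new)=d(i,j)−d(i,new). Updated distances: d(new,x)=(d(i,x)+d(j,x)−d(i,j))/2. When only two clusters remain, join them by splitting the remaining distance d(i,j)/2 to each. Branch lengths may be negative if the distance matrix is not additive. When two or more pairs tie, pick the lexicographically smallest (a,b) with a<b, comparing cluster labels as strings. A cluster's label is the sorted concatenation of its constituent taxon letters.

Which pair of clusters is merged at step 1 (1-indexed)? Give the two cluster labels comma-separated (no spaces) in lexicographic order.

P,S

iteration 1: select P,S (d=7, Q=-250); attach at lengths (-1/3, 22/3); label the merged cluster PS
  updated: d(F,PS)=16, d(G,PS)=25/2, d(H,PS)=45/2, d(M,PS)=22, d(PS,V)=26, d(PS,Y)=19
iteration 2: select G,PS (d=25/2, Q=-196); attach at lengths (17/2, 4); label the merged cluster GPS
  updated: d(F,GPS)=51/4, d(GPS,H)=35/2, d(GPS,M)=59/4, d(GPS,V)=81/4, d(GPS,Y)=81/4
iteration 3: select GPS,M (d=59/4, Q=-569/4); attach at lengths (115/32, 357/32); label the merged cluster GMPS
  updated: d(F,GMPS)=15/2, d(GMPS,H)=127/8, d(GMPS,V)=57/4, d(GMPS,Y)=75/4
iteration 4: select F,GMPS (d=15/2, Q=-675/8); attach at lengths (133/48, 227/48); label the merged cluster FGMPS
  updated: d(FGMPS,H)=235/16, d(FGMPS,V)=59/8, d(FGMPS,Y)=101/8
iteration 5: select FGMPS,V (d=59/8, Q=-661/16); attach at lengths (449/64, 23/64); label the merged cluster FGMPSV
  updated: d(FGMPSV,H)=181/32, d(FGMPSV,Y)=61/8
iteration 6: select FGMPSV,H (d=181/32, Q=-617/32); attach at lengths (233/64, 129/64); label the merged cluster FGHMPSV
  updated: d(FGHMPSV,Y)=255/64
iteration 7: select FGHMPSV,Y (d=255/64); attach at lengths (255/128, 255/128); label the merged cluster FGHMPSVY
final tree: ((((F:133/48,((G:17/2,(P:-1/3,S:22/3):4):115/32,M:357/32):227/48):449/64,V:23/64):233/64,H:129/64):255/128,Y:255/128)
total length: 3761/64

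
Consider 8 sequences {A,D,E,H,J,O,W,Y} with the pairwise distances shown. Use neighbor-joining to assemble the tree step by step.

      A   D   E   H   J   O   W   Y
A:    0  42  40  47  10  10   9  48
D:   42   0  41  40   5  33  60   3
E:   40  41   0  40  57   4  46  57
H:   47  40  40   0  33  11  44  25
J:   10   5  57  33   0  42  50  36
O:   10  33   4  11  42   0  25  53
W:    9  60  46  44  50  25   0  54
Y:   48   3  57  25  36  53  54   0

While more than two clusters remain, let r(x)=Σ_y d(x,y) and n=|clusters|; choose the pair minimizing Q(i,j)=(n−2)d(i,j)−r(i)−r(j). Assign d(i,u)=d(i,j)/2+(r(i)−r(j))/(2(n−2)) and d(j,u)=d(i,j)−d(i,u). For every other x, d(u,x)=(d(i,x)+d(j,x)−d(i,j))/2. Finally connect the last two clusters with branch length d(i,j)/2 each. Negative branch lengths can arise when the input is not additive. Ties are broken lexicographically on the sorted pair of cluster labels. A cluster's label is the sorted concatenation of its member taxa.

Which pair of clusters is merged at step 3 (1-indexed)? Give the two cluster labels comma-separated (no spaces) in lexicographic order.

step 1: merge (D,Y) at d=3, Q=-482; branch lengths D→-17/6, Y→35/6; new cluster DY
  updated: d(A,DY)=87/2, d(DY,E)=95/2, d(DY,H)=31, d(DY,J)=19, d(DY,O)=83/2, d(DY,W)=111/2
step 2: merge (DY,J) at d=19, Q=-354; branch lengths DY→61/5, J→34/5; new cluster DJY
  updated: d(A,DJY)=69/4, d(DJY,E)=171/4, d(DJY,H)=45/2, d(DJY,O)=129/4, d(DJY,W)=173/4
step 3: merge (A,W) at d=9, Q=-509/2; branch lengths A→-1, W→10; new cluster AW
  updated: d(AW,DJY)=103/4, d(AW,E)=77/2, d(AW,H)=41, d(AW,O)=13
step 4: merge (E,O) at d=4, Q=-347/2; branch lengths E→77/6, O→-53/6; new cluster EO
  updated: d(AW,EO)=95/4, d(DJY,EO)=71/2, d(EO,H)=47/2
step 5: merge (AW,EO) at d=95/4, Q=-503/4; branch lengths AW→221/16, EO→159/16; new cluster AEOW
  updated: d(AEOW,DJY)=75/4, d(AEOW,H)=163/8
step 6: merge (AEOW,DJY) at d=75/4, Q=-493/8; branch lengths AEOW→133/16, DJY→167/16; new cluster ADEJOWY
  updated: d(ADEJOWY,H)=193/16
step 7: merge (ADEJOWY,H) at d=193/16; branch lengths ADEJOWY→193/32, H→193/32; new cluster ADEHJOWY
final tree: ((((A:-1,W:10):221/16,(E:77/6,O:-53/6):159/16):133/16,((D:-17/6,Y:35/6):61/5,J:34/5):167/16):193/32,H:193/32)
total length: 1433/16

A,W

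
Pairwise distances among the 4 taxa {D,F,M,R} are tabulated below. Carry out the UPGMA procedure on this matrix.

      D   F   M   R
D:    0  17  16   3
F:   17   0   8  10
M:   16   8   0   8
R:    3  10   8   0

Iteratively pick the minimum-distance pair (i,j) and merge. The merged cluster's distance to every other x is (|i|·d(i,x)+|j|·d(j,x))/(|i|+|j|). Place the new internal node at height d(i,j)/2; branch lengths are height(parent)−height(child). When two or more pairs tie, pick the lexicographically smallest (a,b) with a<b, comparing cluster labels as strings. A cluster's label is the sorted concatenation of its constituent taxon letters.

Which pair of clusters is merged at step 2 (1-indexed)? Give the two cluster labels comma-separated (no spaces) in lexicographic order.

F,M

1. join D+R (d=3) ⇒ DR; edges |D|=3/2, |R|=3/2
  updated: d(DR,F)=27/2, d(DR,M)=12
2. join F+M (d=8) ⇒ FM; edges |F|=4, |M|=4
  updated: d(DR,FM)=51/4
3. join DR+FM (d=51/4) ⇒ DFMR; edges |DR|=39/8, |FM|=19/8
final tree: ((D:3/2,R:3/2):39/8,(F:4,M:4):19/8)
total length: 73/4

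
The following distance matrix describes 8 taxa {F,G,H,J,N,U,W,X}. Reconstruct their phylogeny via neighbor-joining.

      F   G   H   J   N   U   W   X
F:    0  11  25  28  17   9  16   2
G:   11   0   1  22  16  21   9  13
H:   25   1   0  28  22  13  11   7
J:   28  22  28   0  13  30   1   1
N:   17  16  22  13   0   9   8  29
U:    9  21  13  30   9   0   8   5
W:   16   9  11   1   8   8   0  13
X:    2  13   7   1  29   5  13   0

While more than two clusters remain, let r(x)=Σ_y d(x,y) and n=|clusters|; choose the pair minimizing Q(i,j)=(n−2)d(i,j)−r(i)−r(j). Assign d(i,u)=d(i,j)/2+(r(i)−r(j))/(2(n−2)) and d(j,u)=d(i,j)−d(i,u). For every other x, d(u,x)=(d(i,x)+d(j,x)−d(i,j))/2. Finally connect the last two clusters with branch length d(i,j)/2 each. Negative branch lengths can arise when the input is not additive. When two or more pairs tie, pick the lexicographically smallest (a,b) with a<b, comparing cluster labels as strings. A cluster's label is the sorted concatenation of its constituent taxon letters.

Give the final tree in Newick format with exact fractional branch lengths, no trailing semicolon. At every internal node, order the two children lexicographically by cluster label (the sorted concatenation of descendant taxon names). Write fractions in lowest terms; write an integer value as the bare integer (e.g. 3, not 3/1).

(((((F:101/16,U:43/16):13/8,N:55/8):93/32,(G:-2/3,H:5/3):267/32):45/32,(J:43/10,X:-33/10):225/32):-17/64,W:-17/64)

step 1: merge (G,H) at d=1, Q=-194; branch lengths G→-2/3, H→5/3; new cluster GH
  updated: d(F,GH)=35/2, d(GH,J)=49/2, d(GH,N)=37/2, d(GH,U)=33/2, d(GH,W)=19/2, d(GH,X)=19/2
step 2: merge (J,X) at d=1, Q=-152; branch lengths J→43/10, X→-33/10; new cluster JX
  updated: d(F,JX)=29/2, d(GH,JX)=33/2, d(JX,N)=41/2, d(JX,U)=17, d(JX,W)=13/2
step 3: merge (F,U) at d=9, Q=-195/2; branch lengths F→101/16, U→43/16; new cluster FU
  updated: d(FU,GH)=25/2, d(FU,JX)=45/4, d(FU,N)=17/2, d(FU,W)=15/2
step 4: merge (FU,N) at d=17/2, Q=-279/4; branch lengths FU→13/8, N→55/8; new cluster FNU
  updated: d(FNU,GH)=45/4, d(FNU,JX)=93/8, d(FNU,W)=7/2
step 5: merge (FNU,GH) at d=45/4, Q=-329/8; branch lengths FNU→93/32, GH→267/32; new cluster FGHNU
  updated: d(FGHNU,JX)=135/16, d(FGHNU,W)=7/8
step 6: merge (FGHNU,JX) at d=135/16, Q=-253/16; branch lengths FGHNU→45/32, JX→225/32; new cluster FGHJNUX
  updated: d(FGHJNUX,W)=-17/32
step 7: merge (FGHJNUX,W) at d=-17/32; branch lengths FGHJNUX→-17/64, W→-17/64; new cluster FGHJNUWX
final tree: (((((F:101/16,U:43/16):13/8,N:55/8):93/32,(G:-2/3,H:5/3):267/32):45/32,(J:43/10,X:-33/10):225/32):-17/64,W:-17/64)
total length: 1237/32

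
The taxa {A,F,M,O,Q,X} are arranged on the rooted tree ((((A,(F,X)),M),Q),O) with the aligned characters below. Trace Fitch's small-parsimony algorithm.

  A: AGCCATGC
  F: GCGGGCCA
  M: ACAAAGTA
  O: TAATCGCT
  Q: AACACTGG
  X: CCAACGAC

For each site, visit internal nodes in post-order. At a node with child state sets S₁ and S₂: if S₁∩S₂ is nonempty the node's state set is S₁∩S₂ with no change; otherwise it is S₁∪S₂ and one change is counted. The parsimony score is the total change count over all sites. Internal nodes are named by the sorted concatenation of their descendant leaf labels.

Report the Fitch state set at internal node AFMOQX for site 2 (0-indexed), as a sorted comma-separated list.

A

FX@0: {G} ∪ {C} = {C,G} (union, +1)
AFX@0: {A} ∪ {C,G} = {A,C,G} (union, +1)
AFMX@0: {A,C,G} ∩ {A} = {A} (intersection, +0)
AFMQX@0: {A} ∩ {A} = {A} (intersection, +0)
AFMOQX@0: {A} ∪ {T} = {A,T} (union, +1)
FX@1: {C} ∩ {C} = {C} (intersection, +0)
AFX@1: {G} ∪ {C} = {C,G} (union, +1)
AFMX@1: {C,G} ∩ {C} = {C} (intersection, +0)
AFMQX@1: {C} ∪ {A} = {A,C} (union, +1)
AFMOQX@1: {A,C} ∩ {A} = {A} (intersection, +0)
FX@2: {G} ∪ {A} = {A,G} (union, +1)
AFX@2: {C} ∪ {A,G} = {A,C,G} (union, +1)
AFMX@2: {A,C,G} ∩ {A} = {A} (intersection, +0)
AFMQX@2: {A} ∪ {C} = {A,C} (union, +1)
AFMOQX@2: {A,C} ∩ {A} = {A} (intersection, +0)
FX@3: {G} ∪ {A} = {A,G} (union, +1)
AFX@3: {C} ∪ {A,G} = {A,C,G} (union, +1)
AFMX@3: {A,C,G} ∩ {A} = {A} (intersection, +0)
AFMQX@3: {A} ∩ {A} = {A} (intersection, +0)
AFMOQX@3: {A} ∪ {T} = {A,T} (union, +1)
FX@4: {G} ∪ {C} = {C,G} (union, +1)
AFX@4: {A} ∪ {C,G} = {A,C,G} (union, +1)
AFMX@4: {A,C,G} ∩ {A} = {A} (intersection, +0)
AFMQX@4: {A} ∪ {C} = {A,C} (union, +1)
AFMOQX@4: {A,C} ∩ {C} = {C} (intersection, +0)
FX@5: {C} ∪ {G} = {C,G} (union, +1)
AFX@5: {T} ∪ {C,G} = {C,G,T} (union, +1)
AFMX@5: {C,G,T} ∩ {G} = {G} (intersection, +0)
AFMQX@5: {G} ∪ {T} = {G,T} (union, +1)
AFMOQX@5: {G,T} ∩ {G} = {G} (intersection, +0)
FX@6: {C} ∪ {A} = {A,C} (union, +1)
AFX@6: {G} ∪ {A,C} = {A,C,G} (union, +1)
AFMX@6: {A,C,G} ∪ {T} = {A,C,G,T} (union, +1)
AFMQX@6: {A,C,G,T} ∩ {G} = {G} (intersection, +0)
AFMOQX@6: {G} ∪ {C} = {C,G} (union, +1)
FX@7: {A} ∪ {C} = {A,C} (union, +1)
AFX@7: {C} ∩ {A,C} = {C} (intersection, +0)
AFMX@7: {C} ∪ {A} = {A,C} (union, +1)
AFMQX@7: {A,C} ∪ {G} = {A,C,G} (union, +1)
AFMOQX@7: {A,C,G} ∪ {T} = {A,C,G,T} (union, +1)
per-site changes: [3, 2, 3, 3, 3, 3, 4, 4]; total = 25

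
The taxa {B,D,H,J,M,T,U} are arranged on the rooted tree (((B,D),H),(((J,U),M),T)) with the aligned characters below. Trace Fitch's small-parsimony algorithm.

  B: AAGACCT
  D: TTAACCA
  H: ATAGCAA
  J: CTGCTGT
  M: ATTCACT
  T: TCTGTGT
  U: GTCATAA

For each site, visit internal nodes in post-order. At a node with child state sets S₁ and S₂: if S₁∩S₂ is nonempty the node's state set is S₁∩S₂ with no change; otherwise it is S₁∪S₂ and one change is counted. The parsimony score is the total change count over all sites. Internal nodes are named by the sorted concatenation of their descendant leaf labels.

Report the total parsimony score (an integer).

22

site 0, node BD: B={A} ∪ D={T} → {A,T} (+1)
site 0, node BDH: BD={A,T} ∩ H={A} → {A} (+0)
site 0, node JU: J={C} ∪ U={G} → {C,G} (+1)
site 0, node JMU: JU={C,G} ∪ M={A} → {A,C,G} (+1)
site 0, node JMTU: JMU={A,C,G} ∪ T={T} → {A,C,G,T} (+1)
site 0, node BDHJMTU: BDH={A} ∩ JMTU={A,C,G,T} → {A} (+0)
site 1, node BD: B={A} ∪ D={T} → {A,T} (+1)
site 1, node BDH: BD={A,T} ∩ H={T} → {T} (+0)
site 1, node JU: J={T} ∩ U={T} → {T} (+0)
site 1, node JMU: JU={T} ∩ M={T} → {T} (+0)
site 1, node JMTU: JMU={T} ∪ T={C} → {C,T} (+1)
site 1, node BDHJMTU: BDH={T} ∩ JMTU={C,T} → {T} (+0)
site 2, node BD: B={G} ∪ D={A} → {A,G} (+1)
site 2, node BDH: BD={A,G} ∩ H={A} → {A} (+0)
site 2, node JU: J={G} ∪ U={C} → {C,G} (+1)
site 2, node JMU: JU={C,G} ∪ M={T} → {C,G,T} (+1)
site 2, node JMTU: JMU={C,G,T} ∩ T={T} → {T} (+0)
site 2, node BDHJMTU: BDH={A} ∪ JMTU={T} → {A,T} (+1)
site 3, node BD: B={A} ∩ D={A} → {A} (+0)
site 3, node BDH: BD={A} ∪ H={G} → {A,G} (+1)
site 3, node JU: J={C} ∪ U={A} → {A,C} (+1)
site 3, node JMU: JU={A,C} ∩ M={C} → {C} (+0)
site 3, node JMTU: JMU={C} ∪ T={G} → {C,G} (+1)
site 3, node BDHJMTU: BDH={A,G} ∩ JMTU={C,G} → {G} (+0)
site 4, node BD: B={C} ∩ D={C} → {C} (+0)
site 4, node BDH: BD={C} ∩ H={C} → {C} (+0)
site 4, node JU: J={T} ∩ U={T} → {T} (+0)
site 4, node JMU: JU={T} ∪ M={A} → {A,T} (+1)
site 4, node JMTU: JMU={A,T} ∩ T={T} → {T} (+0)
site 4, node BDHJMTU: BDH={C} ∪ JMTU={T} → {C,T} (+1)
site 5, node BD: B={C} ∩ D={C} → {C} (+0)
site 5, node BDH: BD={C} ∪ H={A} → {A,C} (+1)
site 5, node JU: J={G} ∪ U={A} → {A,G} (+1)
site 5, node JMU: JU={A,G} ∪ M={C} → {A,C,G} (+1)
site 5, node JMTU: JMU={A,C,G} ∩ T={G} → {G} (+0)
site 5, node BDHJMTU: BDH={A,C} ∪ JMTU={G} → {A,C,G} (+1)
site 6, node BD: B={T} ∪ D={A} → {A,T} (+1)
site 6, node BDH: BD={A,T} ∩ H={A} → {A} (+0)
site 6, node JU: J={T} ∪ U={A} → {A,T} (+1)
site 6, node JMU: JU={A,T} ∩ M={T} → {T} (+0)
site 6, node JMTU: JMU={T} ∩ T={T} → {T} (+0)
site 6, node BDHJMTU: BDH={A} ∪ JMTU={T} → {A,T} (+1)
per-site changes: [4, 2, 4, 3, 2, 4, 3]; total = 22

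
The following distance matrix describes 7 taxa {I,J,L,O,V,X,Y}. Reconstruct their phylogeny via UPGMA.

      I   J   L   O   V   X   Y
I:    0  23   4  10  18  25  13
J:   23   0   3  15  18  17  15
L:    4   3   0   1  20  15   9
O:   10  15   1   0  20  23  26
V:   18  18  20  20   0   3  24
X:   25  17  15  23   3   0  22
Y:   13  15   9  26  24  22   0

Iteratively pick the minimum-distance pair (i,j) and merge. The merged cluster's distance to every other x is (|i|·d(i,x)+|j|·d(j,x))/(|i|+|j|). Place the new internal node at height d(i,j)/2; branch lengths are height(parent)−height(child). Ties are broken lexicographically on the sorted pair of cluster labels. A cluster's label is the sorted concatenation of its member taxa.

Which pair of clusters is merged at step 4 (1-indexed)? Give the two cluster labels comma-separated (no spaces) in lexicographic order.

step 1: merge (L,O) at d=1; branch lengths L→1/2, O→1/2; new cluster LO
  updated: d(I,LO)=7, d(J,LO)=9, d(LO,V)=20, d(LO,X)=19, d(LO,Y)=35/2
step 2: merge (V,X) at d=3; branch lengths V→3/2, X→3/2; new cluster VX
  updated: d(I,VX)=43/2, d(J,VX)=35/2, d(LO,VX)=39/2, d(VX,Y)=23
step 3: merge (I,LO) at d=7; branch lengths I→7/2, LO→3; new cluster ILO
  updated: d(ILO,J)=41/3, d(ILO,VX)=121/6, d(ILO,Y)=16
step 4: merge (ILO,J) at d=41/3; branch lengths ILO→10/3, J→41/6; new cluster IJLO
  updated: d(IJLO,VX)=39/2, d(IJLO,Y)=63/4
step 5: merge (IJLO,Y) at d=63/4; branch lengths IJLO→25/24, Y→63/8; new cluster IJLOY
  updated: d(IJLOY,VX)=101/5
step 6: merge (IJLOY,VX) at d=101/5; branch lengths IJLOY→89/40, VX→43/5; new cluster IJLOVXY
final tree: ((((I:7/2,(L:1/2,O:1/2):3):10/3,J:41/6):25/24,Y:63/8):89/40,(V:3/2,X:3/2):43/5)
total length: 4849/120

ILO,J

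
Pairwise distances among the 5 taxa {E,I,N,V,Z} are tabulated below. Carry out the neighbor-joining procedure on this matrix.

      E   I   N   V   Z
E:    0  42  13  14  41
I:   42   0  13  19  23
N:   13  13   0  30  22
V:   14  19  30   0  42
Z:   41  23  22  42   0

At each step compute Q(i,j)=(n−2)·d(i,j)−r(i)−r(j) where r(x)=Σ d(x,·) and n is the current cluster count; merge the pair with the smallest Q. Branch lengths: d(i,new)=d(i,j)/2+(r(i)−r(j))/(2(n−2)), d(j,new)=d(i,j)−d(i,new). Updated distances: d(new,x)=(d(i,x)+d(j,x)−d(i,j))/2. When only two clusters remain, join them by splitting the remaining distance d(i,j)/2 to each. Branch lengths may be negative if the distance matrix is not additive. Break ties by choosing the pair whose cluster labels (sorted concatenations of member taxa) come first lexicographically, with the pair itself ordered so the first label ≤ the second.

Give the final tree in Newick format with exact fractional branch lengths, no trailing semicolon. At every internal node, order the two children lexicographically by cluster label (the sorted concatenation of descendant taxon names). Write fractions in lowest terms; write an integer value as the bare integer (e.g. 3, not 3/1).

((((E:47/6,V:37/6):13,N:3/2):9/2,I:13/2):33/4,Z:33/4)

step 1: merge (E,V) at d=14, Q=-173; branch lengths E→47/6, V→37/6; new cluster EV
  updated: d(EV,I)=47/2, d(EV,N)=29/2, d(EV,Z)=69/2
step 2: merge (EV,N) at d=29/2, Q=-93; branch lengths EV→13, N→3/2; new cluster ENV
  updated: d(ENV,I)=11, d(ENV,Z)=21
step 3: merge (ENV,I) at d=11, Q=-55; branch lengths ENV→9/2, I→13/2; new cluster EINV
  updated: d(EINV,Z)=33/2
step 4: merge (EINV,Z) at d=33/2; branch lengths EINV→33/4, Z→33/4; new cluster EINVZ
final tree: ((((E:47/6,V:37/6):13,N:3/2):9/2,I:13/2):33/4,Z:33/4)
total length: 56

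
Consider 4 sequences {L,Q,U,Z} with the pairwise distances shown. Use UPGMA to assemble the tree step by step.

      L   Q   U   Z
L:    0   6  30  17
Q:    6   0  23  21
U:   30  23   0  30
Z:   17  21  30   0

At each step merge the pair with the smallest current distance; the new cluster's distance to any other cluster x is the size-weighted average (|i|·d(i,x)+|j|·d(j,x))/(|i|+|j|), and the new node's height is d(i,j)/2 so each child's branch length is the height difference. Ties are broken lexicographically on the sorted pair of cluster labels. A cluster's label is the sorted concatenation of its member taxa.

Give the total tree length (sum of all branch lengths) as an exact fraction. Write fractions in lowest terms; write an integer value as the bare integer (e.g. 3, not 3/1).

241/6

iteration 1: select L,Q (d=6); attach at lengths (3, 3); label the merged cluster LQ
  updated: d(LQ,U)=53/2, d(LQ,Z)=19
iteration 2: select LQ,Z (d=19); attach at lengths (13/2, 19/2); label the merged cluster LQZ
  updated: d(LQZ,U)=83/3
iteration 3: select LQZ,U (d=83/3); attach at lengths (13/3, 83/6); label the merged cluster LQUZ
final tree: (((L:3,Q:3):13/2,Z:19/2):13/3,U:83/6)
total length: 241/6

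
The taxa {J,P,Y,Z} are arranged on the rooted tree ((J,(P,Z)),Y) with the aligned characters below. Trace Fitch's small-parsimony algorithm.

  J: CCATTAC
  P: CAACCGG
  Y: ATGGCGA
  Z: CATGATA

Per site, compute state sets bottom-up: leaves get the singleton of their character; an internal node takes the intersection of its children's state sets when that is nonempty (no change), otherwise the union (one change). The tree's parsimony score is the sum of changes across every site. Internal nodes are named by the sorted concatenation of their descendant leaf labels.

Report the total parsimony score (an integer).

13

site 0, node PZ: P={C} ∩ Z={C} → {C} (+0)
site 0, node JPZ: J={C} ∩ PZ={C} → {C} (+0)
site 0, node JPYZ: JPZ={C} ∪ Y={A} → {A,C} (+1)
site 1, node PZ: P={A} ∩ Z={A} → {A} (+0)
site 1, node JPZ: J={C} ∪ PZ={A} → {A,C} (+1)
site 1, node JPYZ: JPZ={A,C} ∪ Y={T} → {A,C,T} (+1)
site 2, node PZ: P={A} ∪ Z={T} → {A,T} (+1)
site 2, node JPZ: J={A} ∩ PZ={A,T} → {A} (+0)
site 2, node JPYZ: JPZ={A} ∪ Y={G} → {A,G} (+1)
site 3, node PZ: P={C} ∪ Z={G} → {C,G} (+1)
site 3, node JPZ: J={T} ∪ PZ={C,G} → {C,G,T} (+1)
site 3, node JPYZ: JPZ={C,G,T} ∩ Y={G} → {G} (+0)
site 4, node PZ: P={C} ∪ Z={A} → {A,C} (+1)
site 4, node JPZ: J={T} ∪ PZ={A,C} → {A,C,T} (+1)
site 4, node JPYZ: JPZ={A,C,T} ∩ Y={C} → {C} (+0)
site 5, node PZ: P={G} ∪ Z={T} → {G,T} (+1)
site 5, node JPZ: J={A} ∪ PZ={G,T} → {A,G,T} (+1)
site 5, node JPYZ: JPZ={A,G,T} ∩ Y={G} → {G} (+0)
site 6, node PZ: P={G} ∪ Z={A} → {A,G} (+1)
site 6, node JPZ: J={C} ∪ PZ={A,G} → {A,C,G} (+1)
site 6, node JPYZ: JPZ={A,C,G} ∩ Y={A} → {A} (+0)
per-site changes: [1, 2, 2, 2, 2, 2, 2]; total = 13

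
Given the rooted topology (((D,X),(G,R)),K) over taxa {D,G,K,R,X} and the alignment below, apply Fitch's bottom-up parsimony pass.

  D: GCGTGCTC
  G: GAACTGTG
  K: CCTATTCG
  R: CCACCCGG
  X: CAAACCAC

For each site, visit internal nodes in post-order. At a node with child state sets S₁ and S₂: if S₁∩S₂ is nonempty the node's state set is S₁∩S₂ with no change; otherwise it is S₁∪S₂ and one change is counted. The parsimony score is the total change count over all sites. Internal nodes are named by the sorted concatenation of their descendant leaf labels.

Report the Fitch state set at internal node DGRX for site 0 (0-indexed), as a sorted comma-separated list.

C,G

site 0, node DX: D={G} ∪ X={C} → {C,G} (+1)
site 0, node GR: G={G} ∪ R={C} → {C,G} (+1)
site 0, node DGRX: DX={C,G} ∩ GR={C,G} → {C,G} (+0)
site 0, node DGKRX: DGRX={C,G} ∩ K={C} → {C} (+0)
site 1, node DX: D={C} ∪ X={A} → {A,C} (+1)
site 1, node GR: G={A} ∪ R={C} → {A,C} (+1)
site 1, node DGRX: DX={A,C} ∩ GR={A,C} → {A,C} (+0)
site 1, node DGKRX: DGRX={A,C} ∩ K={C} → {C} (+0)
site 2, node DX: D={G} ∪ X={A} → {A,G} (+1)
site 2, node GR: G={A} ∩ R={A} → {A} (+0)
site 2, node DGRX: DX={A,G} ∩ GR={A} → {A} (+0)
site 2, node DGKRX: DGRX={A} ∪ K={T} → {A,T} (+1)
site 3, node DX: D={T} ∪ X={A} → {A,T} (+1)
site 3, node GR: G={C} ∩ R={C} → {C} (+0)
site 3, node DGRX: DX={A,T} ∪ GR={C} → {A,C,T} (+1)
site 3, node DGKRX: DGRX={A,C,T} ∩ K={A} → {A} (+0)
site 4, node DX: D={G} ∪ X={C} → {C,G} (+1)
site 4, node GR: G={T} ∪ R={C} → {C,T} (+1)
site 4, node DGRX: DX={C,G} ∩ GR={C,T} → {C} (+0)
site 4, node DGKRX: DGRX={C} ∪ K={T} → {C,T} (+1)
site 5, node DX: D={C} ∩ X={C} → {C} (+0)
site 5, node GR: G={G} ∪ R={C} → {C,G} (+1)
site 5, node DGRX: DX={C} ∩ GR={C,G} → {C} (+0)
site 5, node DGKRX: DGRX={C} ∪ K={T} → {C,T} (+1)
site 6, node DX: D={T} ∪ X={A} → {A,T} (+1)
site 6, node GR: G={T} ∪ R={G} → {G,T} (+1)
site 6, node DGRX: DX={A,T} ∩ GR={G,T} → {T} (+0)
site 6, node DGKRX: DGRX={T} ∪ K={C} → {C,T} (+1)
site 7, node DX: D={C} ∩ X={C} → {C} (+0)
site 7, node GR: G={G} ∩ R={G} → {G} (+0)
site 7, node DGRX: DX={C} ∪ GR={G} → {C,G} (+1)
site 7, node DGKRX: DGRX={C,G} ∩ K={G} → {G} (+0)
per-site changes: [2, 2, 2, 2, 3, 2, 3, 1]; total = 17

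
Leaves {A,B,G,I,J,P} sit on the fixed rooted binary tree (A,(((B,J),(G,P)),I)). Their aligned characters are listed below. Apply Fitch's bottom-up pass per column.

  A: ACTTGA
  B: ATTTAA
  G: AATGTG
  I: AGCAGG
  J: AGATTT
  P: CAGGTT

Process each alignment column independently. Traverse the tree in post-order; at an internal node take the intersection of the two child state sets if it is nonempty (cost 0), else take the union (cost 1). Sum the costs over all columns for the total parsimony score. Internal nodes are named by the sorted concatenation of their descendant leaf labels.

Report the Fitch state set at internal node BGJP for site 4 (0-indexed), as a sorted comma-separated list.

[col 0] BJ: children B:{A}, J:{A} ∩→ {A}; cost 0
[col 0] GP: children G:{A}, P:{C} ∪→ {A,C}; cost 1
[col 0] BGJP: children BJ:{A}, GP:{A,C} ∩→ {A}; cost 0
[col 0] BGIJP: children BGJP:{A}, I:{A} ∩→ {A}; cost 0
[col 0] ABGIJP: children A:{A}, BGIJP:{A} ∩→ {A}; cost 0
[col 1] BJ: children B:{T}, J:{G} ∪→ {G,T}; cost 1
[col 1] GP: children G:{A}, P:{A} ∩→ {A}; cost 0
[col 1] BGJP: children BJ:{G,T}, GP:{A} ∪→ {A,G,T}; cost 1
[col 1] BGIJP: children BGJP:{A,G,T}, I:{G} ∩→ {G}; cost 0
[col 1] ABGIJP: children A:{C}, BGIJP:{G} ∪→ {C,G}; cost 1
[col 2] BJ: children B:{T}, J:{A} ∪→ {A,T}; cost 1
[col 2] GP: children G:{T}, P:{G} ∪→ {G,T}; cost 1
[col 2] BGJP: children BJ:{A,T}, GP:{G,T} ∩→ {T}; cost 0
[col 2] BGIJP: children BGJP:{T}, I:{C} ∪→ {C,T}; cost 1
[col 2] ABGIJP: children A:{T}, BGIJP:{C,T} ∩→ {T}; cost 0
[col 3] BJ: children B:{T}, J:{T} ∩→ {T}; cost 0
[col 3] GP: children G:{G}, P:{G} ∩→ {G}; cost 0
[col 3] BGJP: children BJ:{T}, GP:{G} ∪→ {G,T}; cost 1
[col 3] BGIJP: children BGJP:{G,T}, I:{A} ∪→ {A,G,T}; cost 1
[col 3] ABGIJP: children A:{T}, BGIJP:{A,G,T} ∩→ {T}; cost 0
[col 4] BJ: children B:{A}, J:{T} ∪→ {A,T}; cost 1
[col 4] GP: children G:{T}, P:{T} ∩→ {T}; cost 0
[col 4] BGJP: children BJ:{A,T}, GP:{T} ∩→ {T}; cost 0
[col 4] BGIJP: children BGJP:{T}, I:{G} ∪→ {G,T}; cost 1
[col 4] ABGIJP: children A:{G}, BGIJP:{G,T} ∩→ {G}; cost 0
[col 5] BJ: children B:{A}, J:{T} ∪→ {A,T}; cost 1
[col 5] GP: children G:{G}, P:{T} ∪→ {G,T}; cost 1
[col 5] BGJP: children BJ:{A,T}, GP:{G,T} ∩→ {T}; cost 0
[col 5] BGIJP: children BGJP:{T}, I:{G} ∪→ {G,T}; cost 1
[col 5] ABGIJP: children A:{A}, BGIJP:{G,T} ∪→ {A,G,T}; cost 1
per-site changes: [1, 3, 3, 2, 2, 4]; total = 15

T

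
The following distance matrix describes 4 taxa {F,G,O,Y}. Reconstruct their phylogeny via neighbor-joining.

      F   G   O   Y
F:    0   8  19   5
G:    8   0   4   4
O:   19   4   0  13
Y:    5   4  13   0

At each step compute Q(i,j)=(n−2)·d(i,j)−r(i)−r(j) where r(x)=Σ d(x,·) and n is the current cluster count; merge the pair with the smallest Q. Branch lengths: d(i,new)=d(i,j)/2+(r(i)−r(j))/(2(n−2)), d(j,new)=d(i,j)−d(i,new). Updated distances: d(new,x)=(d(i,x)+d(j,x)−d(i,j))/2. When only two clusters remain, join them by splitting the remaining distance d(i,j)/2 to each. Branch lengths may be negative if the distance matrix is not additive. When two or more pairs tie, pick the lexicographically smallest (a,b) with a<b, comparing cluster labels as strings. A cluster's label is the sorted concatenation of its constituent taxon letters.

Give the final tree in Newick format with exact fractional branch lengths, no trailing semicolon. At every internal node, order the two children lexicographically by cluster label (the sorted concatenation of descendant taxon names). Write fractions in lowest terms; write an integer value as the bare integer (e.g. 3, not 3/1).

1. join F+Y (d=5, Q=-44) ⇒ FY; edges |F|=5, |Y|=0
  updated: d(FY,G)=7/2, d(FY,O)=27/2
2. join FY+G (d=7/2, Q=-21) ⇒ FGY; edges |FY|=13/2, |G|=-3
  updated: d(FGY,O)=7
3. join FGY+O (d=7) ⇒ FGOY; edges |FGY|=7/2, |O|=7/2
final tree: (((F:5,Y:0):13/2,G:-3):7/2,O:7/2)
total length: 31/2

(((F:5,Y:0):13/2,G:-3):7/2,O:7/2)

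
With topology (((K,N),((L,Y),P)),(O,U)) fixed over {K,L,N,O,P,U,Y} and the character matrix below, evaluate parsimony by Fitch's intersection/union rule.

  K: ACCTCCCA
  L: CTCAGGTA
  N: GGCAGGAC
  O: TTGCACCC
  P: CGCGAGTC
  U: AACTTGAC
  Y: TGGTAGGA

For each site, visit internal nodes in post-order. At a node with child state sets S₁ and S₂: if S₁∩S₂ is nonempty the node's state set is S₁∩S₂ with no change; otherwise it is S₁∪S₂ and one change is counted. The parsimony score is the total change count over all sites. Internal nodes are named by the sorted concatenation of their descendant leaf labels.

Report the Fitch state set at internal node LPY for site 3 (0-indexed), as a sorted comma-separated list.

A,G,T

[col 0] KN: children K:{A}, N:{G} ∪→ {A,G}; cost 1
[col 0] LY: children L:{C}, Y:{T} ∪→ {C,T}; cost 1
[col 0] LPY: children LY:{C,T}, P:{C} ∩→ {C}; cost 0
[col 0] KLNPY: children KN:{A,G}, LPY:{C} ∪→ {A,C,G}; cost 1
[col 0] OU: children O:{T}, U:{A} ∪→ {A,T}; cost 1
[col 0] KLNOPUY: children KLNPY:{A,C,G}, OU:{A,T} ∩→ {A}; cost 0
[col 1] KN: children K:{C}, N:{G} ∪→ {C,G}; cost 1
[col 1] LY: children L:{T}, Y:{G} ∪→ {G,T}; cost 1
[col 1] LPY: children LY:{G,T}, P:{G} ∩→ {G}; cost 0
[col 1] KLNPY: children KN:{C,G}, LPY:{G} ∩→ {G}; cost 0
[col 1] OU: children O:{T}, U:{A} ∪→ {A,T}; cost 1
[col 1] KLNOPUY: children KLNPY:{G}, OU:{A,T} ∪→ {A,G,T}; cost 1
[col 2] KN: children K:{C}, N:{C} ∩→ {C}; cost 0
[col 2] LY: children L:{C}, Y:{G} ∪→ {C,G}; cost 1
[col 2] LPY: children LY:{C,G}, P:{C} ∩→ {C}; cost 0
[col 2] KLNPY: children KN:{C}, LPY:{C} ∩→ {C}; cost 0
[col 2] OU: children O:{G}, U:{C} ∪→ {C,G}; cost 1
[col 2] KLNOPUY: children KLNPY:{C}, OU:{C,G} ∩→ {C}; cost 0
[col 3] KN: children K:{T}, N:{A} ∪→ {A,T}; cost 1
[col 3] LY: children L:{A}, Y:{T} ∪→ {A,T}; cost 1
[col 3] LPY: children LY:{A,T}, P:{G} ∪→ {A,G,T}; cost 1
[col 3] KLNPY: children KN:{A,T}, LPY:{A,G,T} ∩→ {A,T}; cost 0
[col 3] OU: children O:{C}, U:{T} ∪→ {C,T}; cost 1
[col 3] KLNOPUY: children KLNPY:{A,T}, OU:{C,T} ∩→ {T}; cost 0
[col 4] KN: children K:{C}, N:{G} ∪→ {C,G}; cost 1
[col 4] LY: children L:{G}, Y:{A} ∪→ {A,G}; cost 1
[col 4] LPY: children LY:{A,G}, P:{A} ∩→ {A}; cost 0
[col 4] KLNPY: children KN:{C,G}, LPY:{A} ∪→ {A,C,G}; cost 1
[col 4] OU: children O:{A}, U:{T} ∪→ {A,T}; cost 1
[col 4] KLNOPUY: children KLNPY:{A,C,G}, OU:{A,T} ∩→ {A}; cost 0
[col 5] KN: children K:{C}, N:{G} ∪→ {C,G}; cost 1
[col 5] LY: children L:{G}, Y:{G} ∩→ {G}; cost 0
[col 5] LPY: children LY:{G}, P:{G} ∩→ {G}; cost 0
[col 5] KLNPY: children KN:{C,G}, LPY:{G} ∩→ {G}; cost 0
[col 5] OU: children O:{C}, U:{G} ∪→ {C,G}; cost 1
[col 5] KLNOPUY: children KLNPY:{G}, OU:{C,G} ∩→ {G}; cost 0
[col 6] KN: children K:{C}, N:{A} ∪→ {A,C}; cost 1
[col 6] LY: children L:{T}, Y:{G} ∪→ {G,T}; cost 1
[col 6] LPY: children LY:{G,T}, P:{T} ∩→ {T}; cost 0
[col 6] KLNPY: children KN:{A,C}, LPY:{T} ∪→ {A,C,T}; cost 1
[col 6] OU: children O:{C}, U:{A} ∪→ {A,C}; cost 1
[col 6] KLNOPUY: children KLNPY:{A,C,T}, OU:{A,C} ∩→ {A,C}; cost 0
[col 7] KN: children K:{A}, N:{C} ∪→ {A,C}; cost 1
[col 7] LY: children L:{A}, Y:{A} ∩→ {A}; cost 0
[col 7] LPY: children LY:{A}, P:{C} ∪→ {A,C}; cost 1
[col 7] KLNPY: children KN:{A,C}, LPY:{A,C} ∩→ {A,C}; cost 0
[col 7] OU: children O:{C}, U:{C} ∩→ {C}; cost 0
[col 7] KLNOPUY: children KLNPY:{A,C}, OU:{C} ∩→ {C}; cost 0
per-site changes: [4, 4, 2, 4, 4, 2, 4, 2]; total = 26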